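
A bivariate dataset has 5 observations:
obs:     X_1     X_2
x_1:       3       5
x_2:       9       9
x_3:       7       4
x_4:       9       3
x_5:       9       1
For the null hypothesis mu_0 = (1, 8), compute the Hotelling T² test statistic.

Step 1 — sample mean vector:
  mean(X_1) = (3 + 9 + 7 + 9 + 9) / 5 = 37/5 = 7.4
  mean(X_2) = (5 + 9 + 4 + 3 + 1) / 5 = 22/5 = 4.4
  x̄ = (7.4, 4.4),  deviation x̄ - mu_0 = (7.4, 4.4) - (1, 8) = (6.4, -3.6).

Step 2 — sample covariance matrix, S[i,j] = (1/(n-1)) · Σ_k (x_{k,i} - mean_i) · (x_{k,j} - mean_j), divisor n-1 = 4:
  S[X_1,X_1] = ((-4.4)·(-4.4) + (1.6)·(1.6) + (-0.4)·(-0.4) + (1.6)·(1.6) + (1.6)·(1.6)) / 4 = 27.2/4 = 6.8
  S[X_1,X_2] = ((-4.4)·(0.6) + (1.6)·(4.6) + (-0.4)·(-0.4) + (1.6)·(-1.4) + (1.6)·(-3.4)) / 4 = -2.8/4 = -0.7
  S[X_2,X_2] = ((0.6)·(0.6) + (4.6)·(4.6) + (-0.4)·(-0.4) + (-1.4)·(-1.4) + (-3.4)·(-3.4)) / 4 = 35.2/4 = 8.8
  S = [[6.8, -0.7],
 [-0.7, 8.8]].

Step 3 — invert S. det(S) = 6.8·8.8 - (-0.7)² = 59.35.
  S^{-1} = (1/det) · [[d, -b], [-b, a]] = [[0.1483, 0.0118],
 [0.0118, 0.1146]].

Step 4 — quadratic form (x̄ - mu_0)^T · S^{-1} · (x̄ - mu_0):
  S^{-1} · (x̄ - mu_0) = (0.9065, -0.337),
  (x̄ - mu_0)^T · [...] = (6.4)·(0.9065) + (-3.6)·(-0.337) = 7.0147.

Step 5 — scale by n: T² = 5 · 7.0147 = 35.0733.

T² ≈ 35.0733


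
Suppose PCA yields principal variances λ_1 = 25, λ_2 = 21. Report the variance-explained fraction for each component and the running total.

Step 1 — total variance = trace(Sigma) = Σ λ_i = 25 + 21 = 46.

Step 2 — fraction explained by component i = λ_i / Σ λ:
  PC1: 25/46 = 0.5435
  PC2: 21/46 = 0.4565

Step 3 — cumulative fraction after k components = (λ_1 + ... + λ_k) / Σ λ:
  k = 1: 25/46 = 0.5435
  k = 2: (25 + 21)/46 = 46/46 = 1

Summary (fraction, with percent):

explained: PC1 0.5435 (54.35%), PC2 0.4565 (45.65%);  cumulative: 0.5435, 1


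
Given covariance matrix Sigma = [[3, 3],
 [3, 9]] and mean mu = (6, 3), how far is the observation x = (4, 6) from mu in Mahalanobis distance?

Step 1 — centre the observation: (x - mu) = (-2, 3).

Step 2 — invert Sigma. det(Sigma) = 3·9 - (3)² = 18.
  Sigma^{-1} = (1/det) · [[d, -b], [-b, a]] = [[0.5, -0.1667],
 [-0.1667, 0.1667]].

Step 3 — form the quadratic (x - mu)^T · Sigma^{-1} · (x - mu):
  Sigma^{-1} · (x - mu) = (-1.5, 0.8333).
  (x - mu)^T · [Sigma^{-1} · (x - mu)] = (-2)·(-1.5) + (3)·(0.8333) = 5.5.

Step 4 — take square root: d = √(5.5) ≈ 2.3452.

d(x, mu) = √(5.5) ≈ 2.3452


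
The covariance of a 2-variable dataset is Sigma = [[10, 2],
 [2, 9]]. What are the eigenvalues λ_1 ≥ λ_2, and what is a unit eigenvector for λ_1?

Step 1 — characteristic polynomial of 2×2 Sigma:
  det(Sigma - λI) = λ² - trace · λ + det = 0.
  trace = 10 + 9 = 19, det = 10·9 - (2)² = 86.
Step 2 — discriminant:
  Δ = trace² - 4·det = 361 - 344 = 17.
Step 3 — eigenvalues:
  λ = (trace ± √Δ)/2 = (19 ± 4.1231)/2,
  λ_1 = 11.5616,  λ_2 = 7.4384.

Step 4 — unit eigenvector for λ_1: solve (Sigma - λ_1 I)v = 0. First row:
  (10 - 11.5616)·v_x + (2)·v_y = 0, i.e. (-1.5616)·v_x + (2)·v_y = 0,
  so v ∝ (b, λ_1 - a) = (2, 1.5616) = u.
  ||u|| = √((2)² + (1.5616)²) = √(6.4384) ≈ 2.5374,
  v_1 = u/||u|| ≈ (0.7882, 0.6154) (||v_1|| = 1).

λ_1 = 11.5616,  λ_2 = 7.4384;  v_1 ≈ (0.7882, 0.6154)


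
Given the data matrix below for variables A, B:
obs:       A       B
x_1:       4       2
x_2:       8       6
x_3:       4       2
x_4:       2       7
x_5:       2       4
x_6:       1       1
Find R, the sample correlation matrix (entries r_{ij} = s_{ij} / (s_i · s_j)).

Step 1 — column means:
  mean(A) = (4 + 8 + 4 + 2 + 2 + 1) / 6 = 21/6 = 3.5
  mean(B) = (2 + 6 + 2 + 7 + 4 + 1) / 6 = 22/6 = 3.6667

Step 2 — sample variances and covariances s[i,j] = (1/(n-1)) · Σ_k (x_{k,i} - mean_i) · (x_{k,j} - mean_j), with n-1 = 5:
  s[A,A] = ((0.5)·(0.5) + (4.5)·(4.5) + (0.5)·(0.5) + (-1.5)·(-1.5) + (-1.5)·(-1.5) + (-2.5)·(-2.5)) / 5 = 31.5/5 = 6.3
  s[A,B] = ((0.5)·(-1.6667) + (4.5)·(2.3333) + (0.5)·(-1.6667) + (-1.5)·(3.3333) + (-1.5)·(0.3333) + (-2.5)·(-2.6667)) / 5 = 10/5 = 2
  s[B,B] = ((-1.6667)·(-1.6667) + (2.3333)·(2.3333) + (-1.6667)·(-1.6667) + (3.3333)·(3.3333) + (0.3333)·(0.3333) + (-2.6667)·(-2.6667)) / 5 = 29.3333/5 = 5.8667
  Sample standard deviations s_i = √(s[i,i]):
  s(A) = √(6.3) = 2.51
  s(B) = √(5.8667) = 2.4221

Step 3 — r_{ij} = s_{ij} / (s_i · s_j):
  r[A,A] = 1 (diagonal).
  r[A,B] = 2 / (2.51 · 2.4221) = 2 / 6.0795 = 0.329
  r[B,B] = 1 (diagonal).

R is symmetric with unit diagonal. Assembling:

R = [[1, 0.329],
 [0.329, 1]]


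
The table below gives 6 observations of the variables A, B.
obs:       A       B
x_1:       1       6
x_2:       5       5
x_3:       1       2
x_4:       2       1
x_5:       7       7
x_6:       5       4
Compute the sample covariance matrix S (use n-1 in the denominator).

Step 1 — column means:
  mean(A) = (1 + 5 + 1 + 2 + 7 + 5) / 6 = 21/6 = 3.5
  mean(B) = (6 + 5 + 2 + 1 + 7 + 4) / 6 = 25/6 = 4.1667

Step 2 — sample covariance S[i,j] = (1/(n-1)) · Σ_k (x_{k,i} - mean_i) · (x_{k,j} - mean_j), with n-1 = 5.
  S[A,A] = ((-2.5)·(-2.5) + (1.5)·(1.5) + (-2.5)·(-2.5) + (-1.5)·(-1.5) + (3.5)·(3.5) + (1.5)·(1.5)) / 5 = 31.5/5 = 6.3
  S[A,B] = ((-2.5)·(1.8333) + (1.5)·(0.8333) + (-2.5)·(-2.1667) + (-1.5)·(-3.1667) + (3.5)·(2.8333) + (1.5)·(-0.1667)) / 5 = 16.5/5 = 3.3
  S[B,B] = ((1.8333)·(1.8333) + (0.8333)·(0.8333) + (-2.1667)·(-2.1667) + (-3.1667)·(-3.1667) + (2.8333)·(2.8333) + (-0.1667)·(-0.1667)) / 5 = 26.8333/5 = 5.3667

S is symmetric (S[j,i] = S[i,j]). Assembling:

S = [[6.3, 3.3],
 [3.3, 5.3667]]


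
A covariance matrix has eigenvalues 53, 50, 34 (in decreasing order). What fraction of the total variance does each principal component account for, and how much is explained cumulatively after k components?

Step 1 — total variance = trace(Sigma) = Σ λ_i = 53 + 50 + 34 = 137.

Step 2 — fraction explained by component i = λ_i / Σ λ:
  PC1: 53/137 = 0.3869
  PC2: 50/137 = 0.365
  PC3: 34/137 = 0.2482

Step 3 — cumulative fraction after k components = (λ_1 + ... + λ_k) / Σ λ:
  k = 1: 53/137 = 0.3869
  k = 2: (53 + 50)/137 = 103/137 = 0.7518
  k = 3: (53 + 50 + 34)/137 = 137/137 = 1

Summary (fraction, with percent):

explained: PC1 0.3869 (38.69%), PC2 0.365 (36.5%), PC3 0.2482 (24.82%);  cumulative: 0.3869, 0.7518, 1


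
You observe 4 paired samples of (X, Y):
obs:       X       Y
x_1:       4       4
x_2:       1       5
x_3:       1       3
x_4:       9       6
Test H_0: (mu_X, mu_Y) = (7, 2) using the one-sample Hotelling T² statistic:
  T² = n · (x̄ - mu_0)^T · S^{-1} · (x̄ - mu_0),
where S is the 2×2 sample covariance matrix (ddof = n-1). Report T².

Step 1 — sample mean vector:
  mean(X) = (4 + 1 + 1 + 9) / 4 = 15/4 = 3.75
  mean(Y) = (4 + 5 + 3 + 6) / 4 = 18/4 = 4.5
  x̄ = (3.75, 4.5),  deviation x̄ - mu_0 = (3.75, 4.5) - (7, 2) = (-3.25, 2.5).

Step 2 — sample covariance matrix, S[i,j] = (1/(n-1)) · Σ_k (x_{k,i} - mean_i) · (x_{k,j} - mean_j), divisor n-1 = 3:
  S[X,X] = ((0.25)·(0.25) + (-2.75)·(-2.75) + (-2.75)·(-2.75) + (5.25)·(5.25)) / 3 = 42.75/3 = 14.25
  S[X,Y] = ((0.25)·(-0.5) + (-2.75)·(0.5) + (-2.75)·(-1.5) + (5.25)·(1.5)) / 3 = 10.5/3 = 3.5
  S[Y,Y] = ((-0.5)·(-0.5) + (0.5)·(0.5) + (-1.5)·(-1.5) + (1.5)·(1.5)) / 3 = 5/3 = 1.6667
  S = [[14.25, 3.5],
 [3.5, 1.6667]].

Step 3 — invert S. det(S) = 14.25·1.6667 - (3.5)² = 11.5.
  S^{-1} = (1/det) · [[d, -b], [-b, a]] = [[0.1449, -0.3043],
 [-0.3043, 1.2391]].

Step 4 — quadratic form (x̄ - mu_0)^T · S^{-1} · (x̄ - mu_0):
  S^{-1} · (x̄ - mu_0) = (-1.2319, 4.087),
  (x̄ - mu_0)^T · [...] = (-3.25)·(-1.2319) + (2.5)·(4.087) = 14.221.

Step 5 — scale by n: T² = 4 · 14.221 = 56.8841.

T² ≈ 56.8841


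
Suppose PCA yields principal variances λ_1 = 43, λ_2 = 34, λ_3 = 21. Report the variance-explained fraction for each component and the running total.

Step 1 — total variance = trace(Sigma) = Σ λ_i = 43 + 34 + 21 = 98.

Step 2 — fraction explained by component i = λ_i / Σ λ:
  PC1: 43/98 = 0.4388
  PC2: 34/98 = 0.3469
  PC3: 21/98 = 0.2143

Step 3 — cumulative fraction after k components = (λ_1 + ... + λ_k) / Σ λ:
  k = 1: 43/98 = 0.4388
  k = 2: (43 + 34)/98 = 77/98 = 0.7857
  k = 3: (43 + 34 + 21)/98 = 98/98 = 1

Summary (fraction, with percent):

explained: PC1 0.4388 (43.88%), PC2 0.3469 (34.69%), PC3 0.2143 (21.43%);  cumulative: 0.4388, 0.7857, 1


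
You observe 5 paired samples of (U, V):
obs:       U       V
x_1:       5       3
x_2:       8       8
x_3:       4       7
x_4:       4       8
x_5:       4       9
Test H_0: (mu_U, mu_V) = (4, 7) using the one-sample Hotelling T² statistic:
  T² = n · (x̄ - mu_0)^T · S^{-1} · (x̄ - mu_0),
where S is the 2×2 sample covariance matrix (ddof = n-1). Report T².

Step 1 — sample mean vector:
  mean(U) = (5 + 8 + 4 + 4 + 4) / 5 = 25/5 = 5
  mean(V) = (3 + 8 + 7 + 8 + 9) / 5 = 35/5 = 7
  x̄ = (5, 7),  deviation x̄ - mu_0 = (5, 7) - (4, 7) = (1, 0).

Step 2 — sample covariance matrix, S[i,j] = (1/(n-1)) · Σ_k (x_{k,i} - mean_i) · (x_{k,j} - mean_j), divisor n-1 = 4:
  S[U,U] = ((0)·(0) + (3)·(3) + (-1)·(-1) + (-1)·(-1) + (-1)·(-1)) / 4 = 12/4 = 3
  S[U,V] = ((0)·(-4) + (3)·(1) + (-1)·(0) + (-1)·(1) + (-1)·(2)) / 4 = 0/4 = 0
  S[V,V] = ((-4)·(-4) + (1)·(1) + (0)·(0) + (1)·(1) + (2)·(2)) / 4 = 22/4 = 5.5
  S = [[3, 0],
 [0, 5.5]].

Step 3 — invert S. det(S) = 3·5.5 - (0)² = 16.5.
  S^{-1} = (1/det) · [[d, -b], [-b, a]] = [[0.3333, 0],
 [0, 0.1818]].

Step 4 — quadratic form (x̄ - mu_0)^T · S^{-1} · (x̄ - mu_0):
  S^{-1} · (x̄ - mu_0) = (0.3333, 0),
  (x̄ - mu_0)^T · [...] = (1)·(0.3333) + (0)·(0) = 0.3333.

Step 5 — scale by n: T² = 5 · 0.3333 = 1.6667.

T² ≈ 1.6667


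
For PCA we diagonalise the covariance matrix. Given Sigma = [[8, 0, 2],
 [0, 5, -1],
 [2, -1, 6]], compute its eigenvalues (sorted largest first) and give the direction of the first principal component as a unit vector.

Step 1 — characteristic polynomial p(λ) = det(λI - Sigma) = λ³ - tr·λ² + c_1·λ - det, where tr = trace, c_1 = sum of the principal 2×2 minors, det = det(Sigma):
  tr = 8 + 5 + 6 = 19,
  c_1 = (8·5 - (0)²) + (8·6 - (2)²) + (5·6 - (-1)²) = 40 + 44 + 29 = 113,
  det = 8·(5·6 - (-1)²) - (0)·((0)·6 - (-1)·(2)) + (2)·((0)·(-1) - 5·(2)) = 8·(29) - (0)·(2) + (2)·(-10) = 212.
  So p(λ) = λ³ - 19λ² + 113λ - 212.
Step 2 — look for an integer root (rational root theorem: any rational root is an integer divisor of 212). Testing λ = 4:
  p(4) = 64 - 304 + 452 - 212 = 0  ✓
  Dividing out (λ - 4): p(λ) = (λ - 4)(λ² - 15λ + 53).
Step 3 — remaining eigenvalues from the quadratic λ² - 15λ + 53 = 0:
  Δ = 15² - 4·53 = 225 - 212 = 13,  λ = (15 ± √13)/2 = (15 ± 3.6056)/2 ≈ 9.3028 or 5.6972.
  Sorted: λ_1 = 9.3028,  λ_2 = 5.6972,  λ_3 = 4  (check: sum = 19 = tr ✓).

Step 4 — unit eigenvector for λ_1 ≈ 9.3028: v spans the null space of (Sigma - λ_1 I), whose rows are
  r_1 = (-1.3028, 0, 2),  r_2 = (0, -4.3028, -1),  r_3 = (2, -1, -3.3028).
  v is orthogonal to every row, so take v ∝ r_1 × r_2 = ((0)·(-1) - (2)·(-4.3028), (2)·(0) - (-1.3028)·(-1), (-1.3028)·(-4.3028) - (0)·(0)) ≈ (8.6056, -1.3028, 5.6056).
  Let u = (8.6056, -1.3028, 5.6056).
  ||u|| = √((8.6056)² + (-1.3028)² + (5.6056)²) = √(107.1749) ≈ 10.3525,  v_1 = u/||u|| ≈ (0.8313, -0.1258, 0.5415) (||v_1|| = 1).

λ_1 = 9.3028,  λ_2 = 5.6972,  λ_3 = 4;  v_1 ≈ (0.8313, -0.1258, 0.5415)


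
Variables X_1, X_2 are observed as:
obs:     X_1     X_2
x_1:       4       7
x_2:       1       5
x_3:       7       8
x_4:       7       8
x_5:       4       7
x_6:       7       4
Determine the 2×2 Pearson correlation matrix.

Step 1 — column means:
  mean(X_1) = (4 + 1 + 7 + 7 + 4 + 7) / 6 = 30/6 = 5
  mean(X_2) = (7 + 5 + 8 + 8 + 7 + 4) / 6 = 39/6 = 6.5

Step 2 — sample variances and covariances s[i,j] = (1/(n-1)) · Σ_k (x_{k,i} - mean_i) · (x_{k,j} - mean_j), with n-1 = 5:
  s[X_1,X_1] = ((-1)·(-1) + (-4)·(-4) + (2)·(2) + (2)·(2) + (-1)·(-1) + (2)·(2)) / 5 = 30/5 = 6
  s[X_1,X_2] = ((-1)·(0.5) + (-4)·(-1.5) + (2)·(1.5) + (2)·(1.5) + (-1)·(0.5) + (2)·(-2.5)) / 5 = 6/5 = 1.2
  s[X_2,X_2] = ((0.5)·(0.5) + (-1.5)·(-1.5) + (1.5)·(1.5) + (1.5)·(1.5) + (0.5)·(0.5) + (-2.5)·(-2.5)) / 5 = 13.5/5 = 2.7
  Sample standard deviations s_i = √(s[i,i]):
  s(X_1) = √(6) = 2.4495
  s(X_2) = √(2.7) = 1.6432

Step 3 — r_{ij} = s_{ij} / (s_i · s_j):
  r[X_1,X_1] = 1 (diagonal).
  r[X_1,X_2] = 1.2 / (2.4495 · 1.6432) = 1.2 / 4.0249 = 0.2981
  r[X_2,X_2] = 1 (diagonal).

R is symmetric with unit diagonal. Assembling:

R = [[1, 0.2981],
 [0.2981, 1]]


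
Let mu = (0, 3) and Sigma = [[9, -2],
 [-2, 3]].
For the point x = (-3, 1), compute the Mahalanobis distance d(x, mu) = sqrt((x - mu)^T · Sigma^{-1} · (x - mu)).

Step 1 — centre the observation: (x - mu) = (-3, -2).

Step 2 — invert Sigma. det(Sigma) = 9·3 - (-2)² = 23.
  Sigma^{-1} = (1/det) · [[d, -b], [-b, a]] = [[0.1304, 0.087],
 [0.087, 0.3913]].

Step 3 — form the quadratic (x - mu)^T · Sigma^{-1} · (x - mu):
  Sigma^{-1} · (x - mu) = (-0.5652, -1.0435).
  (x - mu)^T · [Sigma^{-1} · (x - mu)] = (-3)·(-0.5652) + (-2)·(-1.0435) = 3.7826.

Step 4 — take square root: d = √(3.7826) ≈ 1.9449.

d(x, mu) = √(3.7826) ≈ 1.9449


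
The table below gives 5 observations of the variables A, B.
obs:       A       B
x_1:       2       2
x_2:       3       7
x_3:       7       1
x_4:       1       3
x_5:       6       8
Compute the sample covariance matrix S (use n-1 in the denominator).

Step 1 — column means:
  mean(A) = (2 + 3 + 7 + 1 + 6) / 5 = 19/5 = 3.8
  mean(B) = (2 + 7 + 1 + 3 + 8) / 5 = 21/5 = 4.2

Step 2 — sample covariance S[i,j] = (1/(n-1)) · Σ_k (x_{k,i} - mean_i) · (x_{k,j} - mean_j), with n-1 = 4.
  S[A,A] = ((-1.8)·(-1.8) + (-0.8)·(-0.8) + (3.2)·(3.2) + (-2.8)·(-2.8) + (2.2)·(2.2)) / 4 = 26.8/4 = 6.7
  S[A,B] = ((-1.8)·(-2.2) + (-0.8)·(2.8) + (3.2)·(-3.2) + (-2.8)·(-1.2) + (2.2)·(3.8)) / 4 = 3.2/4 = 0.8
  S[B,B] = ((-2.2)·(-2.2) + (2.8)·(2.8) + (-3.2)·(-3.2) + (-1.2)·(-1.2) + (3.8)·(3.8)) / 4 = 38.8/4 = 9.7

S is symmetric (S[j,i] = S[i,j]). Assembling:

S = [[6.7, 0.8],
 [0.8, 9.7]]


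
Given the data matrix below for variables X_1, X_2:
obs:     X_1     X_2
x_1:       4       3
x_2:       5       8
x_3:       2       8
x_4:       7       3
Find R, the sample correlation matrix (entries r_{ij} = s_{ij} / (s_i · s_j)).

Step 1 — column means:
  mean(X_1) = (4 + 5 + 2 + 7) / 4 = 18/4 = 4.5
  mean(X_2) = (3 + 8 + 8 + 3) / 4 = 22/4 = 5.5

Step 2 — sample variances and covariances s[i,j] = (1/(n-1)) · Σ_k (x_{k,i} - mean_i) · (x_{k,j} - mean_j), with n-1 = 3:
  s[X_1,X_1] = ((-0.5)·(-0.5) + (0.5)·(0.5) + (-2.5)·(-2.5) + (2.5)·(2.5)) / 3 = 13/3 = 4.3333
  s[X_1,X_2] = ((-0.5)·(-2.5) + (0.5)·(2.5) + (-2.5)·(2.5) + (2.5)·(-2.5)) / 3 = -10/3 = -3.3333
  s[X_2,X_2] = ((-2.5)·(-2.5) + (2.5)·(2.5) + (2.5)·(2.5) + (-2.5)·(-2.5)) / 3 = 25/3 = 8.3333
  Sample standard deviations s_i = √(s[i,i]):
  s(X_1) = √(4.3333) = 2.0817
  s(X_2) = √(8.3333) = 2.8868

Step 3 — r_{ij} = s_{ij} / (s_i · s_j):
  r[X_1,X_1] = 1 (diagonal).
  r[X_1,X_2] = -3.3333 / (2.0817 · 2.8868) = -3.3333 / 6.0093 = -0.5547
  r[X_2,X_2] = 1 (diagonal).

R is symmetric with unit diagonal. Assembling:

R = [[1, -0.5547],
 [-0.5547, 1]]


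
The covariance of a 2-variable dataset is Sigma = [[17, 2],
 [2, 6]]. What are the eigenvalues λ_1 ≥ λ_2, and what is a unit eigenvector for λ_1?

Step 1 — characteristic polynomial of 2×2 Sigma:
  det(Sigma - λI) = λ² - trace · λ + det = 0.
  trace = 17 + 6 = 23, det = 17·6 - (2)² = 98.
Step 2 — discriminant:
  Δ = trace² - 4·det = 529 - 392 = 137.
Step 3 — eigenvalues:
  λ = (trace ± √Δ)/2 = (23 ± 11.7047)/2,
  λ_1 = 17.3523,  λ_2 = 5.6477.

Step 4 — unit eigenvector for λ_1: solve (Sigma - λ_1 I)v = 0. First row:
  (17 - 17.3523)·v_x + (2)·v_y = 0, i.e. (-0.3523)·v_x + (2)·v_y = 0,
  so v ∝ (b, λ_1 - a) = (2, 0.3523) = u.
  ||u|| = √((2)² + (0.3523)²) = √(4.1242) ≈ 2.0308,
  v_1 = u/||u|| ≈ (0.9848, 0.1735) (||v_1|| = 1).

λ_1 = 17.3523,  λ_2 = 5.6477;  v_1 ≈ (0.9848, 0.1735)


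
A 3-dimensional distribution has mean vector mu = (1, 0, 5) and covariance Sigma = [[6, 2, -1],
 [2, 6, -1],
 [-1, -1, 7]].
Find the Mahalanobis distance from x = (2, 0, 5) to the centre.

Step 1 — centre the observation: (x - mu) = (1, 0, 0).

Step 2 — invert Sigma (cofactor / det for 3×3, or solve directly):
  Sigma^{-1} = [[0.1898, -0.0602, 0.0185],
 [-0.0602, 0.1898, 0.0185],
 [0.0185, 0.0185, 0.1481]].

Step 3 — form the quadratic (x - mu)^T · Sigma^{-1} · (x - mu):
  Sigma^{-1} · (x - mu) = (0.1898, -0.0602, 0.0185).
  (x - mu)^T · [Sigma^{-1} · (x - mu)] = (1)·(0.1898) + (0)·(-0.0602) + (0)·(0.0185) = 0.1898.

Step 4 — take square root: d = √(0.1898) ≈ 0.4357.

d(x, mu) = √(0.1898) ≈ 0.4357


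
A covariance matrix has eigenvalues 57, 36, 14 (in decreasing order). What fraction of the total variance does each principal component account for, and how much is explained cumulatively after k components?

Step 1 — total variance = trace(Sigma) = Σ λ_i = 57 + 36 + 14 = 107.

Step 2 — fraction explained by component i = λ_i / Σ λ:
  PC1: 57/107 = 0.5327
  PC2: 36/107 = 0.3364
  PC3: 14/107 = 0.1308

Step 3 — cumulative fraction after k components = (λ_1 + ... + λ_k) / Σ λ:
  k = 1: 57/107 = 0.5327
  k = 2: (57 + 36)/107 = 93/107 = 0.8692
  k = 3: (57 + 36 + 14)/107 = 107/107 = 1

Summary (fraction, with percent):

explained: PC1 0.5327 (53.27%), PC2 0.3364 (33.64%), PC3 0.1308 (13.08%);  cumulative: 0.5327, 0.8692, 1


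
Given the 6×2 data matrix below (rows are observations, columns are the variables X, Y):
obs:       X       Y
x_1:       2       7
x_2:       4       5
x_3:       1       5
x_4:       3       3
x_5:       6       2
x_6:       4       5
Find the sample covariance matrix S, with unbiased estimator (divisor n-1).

Step 1 — column means:
  mean(X) = (2 + 4 + 1 + 3 + 6 + 4) / 6 = 20/6 = 3.3333
  mean(Y) = (7 + 5 + 5 + 3 + 2 + 5) / 6 = 27/6 = 4.5

Step 2 — sample covariance S[i,j] = (1/(n-1)) · Σ_k (x_{k,i} - mean_i) · (x_{k,j} - mean_j), with n-1 = 5.
  S[X,X] = ((-1.3333)·(-1.3333) + (0.6667)·(0.6667) + (-2.3333)·(-2.3333) + (-0.3333)·(-0.3333) + (2.6667)·(2.6667) + (0.6667)·(0.6667)) / 5 = 15.3333/5 = 3.0667
  S[X,Y] = ((-1.3333)·(2.5) + (0.6667)·(0.5) + (-2.3333)·(0.5) + (-0.3333)·(-1.5) + (2.6667)·(-2.5) + (0.6667)·(0.5)) / 5 = -10/5 = -2
  S[Y,Y] = ((2.5)·(2.5) + (0.5)·(0.5) + (0.5)·(0.5) + (-1.5)·(-1.5) + (-2.5)·(-2.5) + (0.5)·(0.5)) / 5 = 15.5/5 = 3.1

S is symmetric (S[j,i] = S[i,j]). Assembling:

S = [[3.0667, -2],
 [-2, 3.1]]


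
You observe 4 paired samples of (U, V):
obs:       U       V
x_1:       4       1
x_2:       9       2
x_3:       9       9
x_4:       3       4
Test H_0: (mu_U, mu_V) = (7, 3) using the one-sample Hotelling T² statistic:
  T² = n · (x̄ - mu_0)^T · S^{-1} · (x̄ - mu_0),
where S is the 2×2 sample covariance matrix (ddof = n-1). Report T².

Step 1 — sample mean vector:
  mean(U) = (4 + 9 + 9 + 3) / 4 = 25/4 = 6.25
  mean(V) = (1 + 2 + 9 + 4) / 4 = 16/4 = 4
  x̄ = (6.25, 4),  deviation x̄ - mu_0 = (6.25, 4) - (7, 3) = (-0.75, 1).

Step 2 — sample covariance matrix, S[i,j] = (1/(n-1)) · Σ_k (x_{k,i} - mean_i) · (x_{k,j} - mean_j), divisor n-1 = 3:
  S[U,U] = ((-2.25)·(-2.25) + (2.75)·(2.75) + (2.75)·(2.75) + (-3.25)·(-3.25)) / 3 = 30.75/3 = 10.25
  S[U,V] = ((-2.25)·(-3) + (2.75)·(-2) + (2.75)·(5) + (-3.25)·(0)) / 3 = 15/3 = 5
  S[V,V] = ((-3)·(-3) + (-2)·(-2) + (5)·(5) + (0)·(0)) / 3 = 38/3 = 12.6667
  S = [[10.25, 5],
 [5, 12.6667]].

Step 3 — invert S. det(S) = 10.25·12.6667 - (5)² = 104.8333.
  S^{-1} = (1/det) · [[d, -b], [-b, a]] = [[0.1208, -0.0477],
 [-0.0477, 0.0978]].

Step 4 — quadratic form (x̄ - mu_0)^T · S^{-1} · (x̄ - mu_0):
  S^{-1} · (x̄ - mu_0) = (-0.1383, 0.1335),
  (x̄ - mu_0)^T · [...] = (-0.75)·(-0.1383) + (1)·(0.1335) = 0.2373.

Step 5 — scale by n: T² = 4 · 0.2373 = 0.9491.

T² ≈ 0.9491


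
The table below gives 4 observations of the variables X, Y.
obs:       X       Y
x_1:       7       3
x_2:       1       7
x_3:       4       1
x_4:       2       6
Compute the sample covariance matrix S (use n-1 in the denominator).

Step 1 — column means:
  mean(X) = (7 + 1 + 4 + 2) / 4 = 14/4 = 3.5
  mean(Y) = (3 + 7 + 1 + 6) / 4 = 17/4 = 4.25

Step 2 — sample covariance S[i,j] = (1/(n-1)) · Σ_k (x_{k,i} - mean_i) · (x_{k,j} - mean_j), with n-1 = 3.
  S[X,X] = ((3.5)·(3.5) + (-2.5)·(-2.5) + (0.5)·(0.5) + (-1.5)·(-1.5)) / 3 = 21/3 = 7
  S[X,Y] = ((3.5)·(-1.25) + (-2.5)·(2.75) + (0.5)·(-3.25) + (-1.5)·(1.75)) / 3 = -15.5/3 = -5.1667
  S[Y,Y] = ((-1.25)·(-1.25) + (2.75)·(2.75) + (-3.25)·(-3.25) + (1.75)·(1.75)) / 3 = 22.75/3 = 7.5833

S is symmetric (S[j,i] = S[i,j]). Assembling:

S = [[7, -5.1667],
 [-5.1667, 7.5833]]


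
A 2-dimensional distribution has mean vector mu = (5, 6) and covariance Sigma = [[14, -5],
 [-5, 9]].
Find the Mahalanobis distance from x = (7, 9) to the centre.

Step 1 — centre the observation: (x - mu) = (2, 3).

Step 2 — invert Sigma. det(Sigma) = 14·9 - (-5)² = 101.
  Sigma^{-1} = (1/det) · [[d, -b], [-b, a]] = [[0.0891, 0.0495],
 [0.0495, 0.1386]].

Step 3 — form the quadratic (x - mu)^T · Sigma^{-1} · (x - mu):
  Sigma^{-1} · (x - mu) = (0.3267, 0.5149).
  (x - mu)^T · [Sigma^{-1} · (x - mu)] = (2)·(0.3267) + (3)·(0.5149) = 2.198.

Step 4 — take square root: d = √(2.198) ≈ 1.4826.

d(x, mu) = √(2.198) ≈ 1.4826


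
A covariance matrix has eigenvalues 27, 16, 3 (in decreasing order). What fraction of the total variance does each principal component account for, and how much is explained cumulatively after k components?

Step 1 — total variance = trace(Sigma) = Σ λ_i = 27 + 16 + 3 = 46.

Step 2 — fraction explained by component i = λ_i / Σ λ:
  PC1: 27/46 = 0.587
  PC2: 16/46 = 0.3478
  PC3: 3/46 = 0.0652

Step 3 — cumulative fraction after k components = (λ_1 + ... + λ_k) / Σ λ:
  k = 1: 27/46 = 0.587
  k = 2: (27 + 16)/46 = 43/46 = 0.9348
  k = 3: (27 + 16 + 3)/46 = 46/46 = 1

Summary (fraction, with percent):

explained: PC1 0.587 (58.7%), PC2 0.3478 (34.78%), PC3 0.0652 (6.52%);  cumulative: 0.587, 0.9348, 1


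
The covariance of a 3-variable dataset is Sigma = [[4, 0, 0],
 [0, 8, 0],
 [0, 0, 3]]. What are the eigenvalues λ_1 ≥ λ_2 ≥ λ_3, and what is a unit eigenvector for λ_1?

Step 1 — characteristic polynomial p(λ) = det(λI - Sigma) = λ³ - tr·λ² + c_1·λ - det, where tr = trace, c_1 = sum of the principal 2×2 minors, det = det(Sigma):
  tr = 4 + 8 + 3 = 15,
  c_1 = (4·8 - (0)²) + (4·3 - (0)²) + (8·3 - (0)²) = 32 + 12 + 24 = 68,
  det = 4·(8·3 - (0)²) - (0)·((0)·3 - (0)·(0)) + (0)·((0)·(0) - 8·(0)) = 4·(24) - (0)·(0) + (0)·(0) = 96.
  So p(λ) = λ³ - 15λ² + 68λ - 96.
Step 2 — look for an integer root (rational root theorem: any rational root is an integer divisor of 96). Testing λ = 3:
  p(3) = 27 - 135 + 204 - 96 = 0  ✓
  Dividing out (λ - 3): p(λ) = (λ - 3)(λ² - 12λ + 32).
Step 3 — remaining eigenvalues from the quadratic λ² - 12λ + 32 = 0:
  Δ = 12² - 4·32 = 144 - 128 = 16,  λ = (12 ± √16)/2 = (12 ± 4)/2 = 8 or 4.
  Sorted: λ_1 = 8,  λ_2 = 4,  λ_3 = 3  (check: sum = 15 = tr ✓).

Step 4 — unit eigenvector for λ_1 = 8: v spans the null space of (Sigma - λ_1 I), whose rows are
  r_1 = (-4, 0, 0),  r_2 = (0, 0, 0),  r_3 = (0, 0, -5).
  v is orthogonal to every row, so take v ∝ r_1 × r_3 = ((0)·(-5) - (0)·(0), (0)·(0) - (-4)·(-5), (-4)·(0) - (0)·(0)) = (0, -20, 0).
  Rescale (divide by 20; multiply by -1 so the first nonzero entry is positive): u = (0, 1, 0).
  ||u|| = √((0)² + (1)² + (0)²) = √(1) = 1,  v_1 = u/||u|| ≈ (0, 1, 0) (||v_1|| = 1).

λ_1 = 8,  λ_2 = 4,  λ_3 = 3;  v_1 ≈ (0, 1, 0)


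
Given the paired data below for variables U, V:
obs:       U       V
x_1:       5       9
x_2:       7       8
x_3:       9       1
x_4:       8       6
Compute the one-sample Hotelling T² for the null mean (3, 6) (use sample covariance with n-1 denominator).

Step 1 — sample mean vector:
  mean(U) = (5 + 7 + 9 + 8) / 4 = 29/4 = 7.25
  mean(V) = (9 + 8 + 1 + 6) / 4 = 24/4 = 6
  x̄ = (7.25, 6),  deviation x̄ - mu_0 = (7.25, 6) - (3, 6) = (4.25, 0).

Step 2 — sample covariance matrix, S[i,j] = (1/(n-1)) · Σ_k (x_{k,i} - mean_i) · (x_{k,j} - mean_j), divisor n-1 = 3:
  S[U,U] = ((-2.25)·(-2.25) + (-0.25)·(-0.25) + (1.75)·(1.75) + (0.75)·(0.75)) / 3 = 8.75/3 = 2.9167
  S[U,V] = ((-2.25)·(3) + (-0.25)·(2) + (1.75)·(-5) + (0.75)·(0)) / 3 = -16/3 = -5.3333
  S[V,V] = ((3)·(3) + (2)·(2) + (-5)·(-5) + (0)·(0)) / 3 = 38/3 = 12.6667
  S = [[2.9167, -5.3333],
 [-5.3333, 12.6667]].

Step 3 — invert S. det(S) = 2.9167·12.6667 - (-5.3333)² = 8.5.
  S^{-1} = (1/det) · [[d, -b], [-b, a]] = [[1.4902, 0.6275],
 [0.6275, 0.3431]].

Step 4 — quadratic form (x̄ - mu_0)^T · S^{-1} · (x̄ - mu_0):
  S^{-1} · (x̄ - mu_0) = (6.3333, 2.6667),
  (x̄ - mu_0)^T · [...] = (4.25)·(6.3333) + (0)·(2.6667) = 26.9167.

Step 5 — scale by n: T² = 4 · 26.9167 = 107.6667.

T² ≈ 107.6667


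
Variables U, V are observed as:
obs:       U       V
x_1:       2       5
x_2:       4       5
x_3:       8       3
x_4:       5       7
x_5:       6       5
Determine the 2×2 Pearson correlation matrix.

Step 1 — column means:
  mean(U) = (2 + 4 + 8 + 5 + 6) / 5 = 25/5 = 5
  mean(V) = (5 + 5 + 3 + 7 + 5) / 5 = 25/5 = 5

Step 2 — sample variances and covariances s[i,j] = (1/(n-1)) · Σ_k (x_{k,i} - mean_i) · (x_{k,j} - mean_j), with n-1 = 4:
  s[U,U] = ((-3)·(-3) + (-1)·(-1) + (3)·(3) + (0)·(0) + (1)·(1)) / 4 = 20/4 = 5
  s[U,V] = ((-3)·(0) + (-1)·(0) + (3)·(-2) + (0)·(2) + (1)·(0)) / 4 = -6/4 = -1.5
  s[V,V] = ((0)·(0) + (0)·(0) + (-2)·(-2) + (2)·(2) + (0)·(0)) / 4 = 8/4 = 2
  Sample standard deviations s_i = √(s[i,i]):
  s(U) = √(5) = 2.2361
  s(V) = √(2) = 1.4142

Step 3 — r_{ij} = s_{ij} / (s_i · s_j):
  r[U,U] = 1 (diagonal).
  r[U,V] = -1.5 / (2.2361 · 1.4142) = -1.5 / 3.1623 = -0.4743
  r[V,V] = 1 (diagonal).

R is symmetric with unit diagonal. Assembling:

R = [[1, -0.4743],
 [-0.4743, 1]]


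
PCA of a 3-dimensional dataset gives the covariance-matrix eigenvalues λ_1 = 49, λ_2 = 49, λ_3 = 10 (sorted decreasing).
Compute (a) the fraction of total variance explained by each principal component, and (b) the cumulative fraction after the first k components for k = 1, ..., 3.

Step 1 — total variance = trace(Sigma) = Σ λ_i = 49 + 49 + 10 = 108.

Step 2 — fraction explained by component i = λ_i / Σ λ:
  PC1: 49/108 = 0.4537
  PC2: 49/108 = 0.4537
  PC3: 10/108 = 0.0926

Step 3 — cumulative fraction after k components = (λ_1 + ... + λ_k) / Σ λ:
  k = 1: 49/108 = 0.4537
  k = 2: (49 + 49)/108 = 98/108 = 0.9074
  k = 3: (49 + 49 + 10)/108 = 108/108 = 1

Summary (fraction, with percent):

explained: PC1 0.4537 (45.37%), PC2 0.4537 (45.37%), PC3 0.0926 (9.26%);  cumulative: 0.4537, 0.9074, 1


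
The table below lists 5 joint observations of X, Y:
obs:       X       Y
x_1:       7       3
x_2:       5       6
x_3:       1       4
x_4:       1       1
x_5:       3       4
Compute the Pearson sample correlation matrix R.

Step 1 — column means:
  mean(X) = (7 + 5 + 1 + 1 + 3) / 5 = 17/5 = 3.4
  mean(Y) = (3 + 6 + 4 + 1 + 4) / 5 = 18/5 = 3.6

Step 2 — sample variances and covariances s[i,j] = (1/(n-1)) · Σ_k (x_{k,i} - mean_i) · (x_{k,j} - mean_j), with n-1 = 4:
  s[X,X] = ((3.6)·(3.6) + (1.6)·(1.6) + (-2.4)·(-2.4) + (-2.4)·(-2.4) + (-0.4)·(-0.4)) / 4 = 27.2/4 = 6.8
  s[X,Y] = ((3.6)·(-0.6) + (1.6)·(2.4) + (-2.4)·(0.4) + (-2.4)·(-2.6) + (-0.4)·(0.4)) / 4 = 6.8/4 = 1.7
  s[Y,Y] = ((-0.6)·(-0.6) + (2.4)·(2.4) + (0.4)·(0.4) + (-2.6)·(-2.6) + (0.4)·(0.4)) / 4 = 13.2/4 = 3.3
  Sample standard deviations s_i = √(s[i,i]):
  s(X) = √(6.8) = 2.6077
  s(Y) = √(3.3) = 1.8166

Step 3 — r_{ij} = s_{ij} / (s_i · s_j):
  r[X,X] = 1 (diagonal).
  r[X,Y] = 1.7 / (2.6077 · 1.8166) = 1.7 / 4.7371 = 0.3589
  r[Y,Y] = 1 (diagonal).

R is symmetric with unit diagonal. Assembling:

R = [[1, 0.3589],
 [0.3589, 1]]


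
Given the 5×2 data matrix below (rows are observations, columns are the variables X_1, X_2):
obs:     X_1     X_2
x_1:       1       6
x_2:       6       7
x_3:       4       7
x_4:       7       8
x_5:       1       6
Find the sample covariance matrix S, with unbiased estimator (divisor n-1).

Step 1 — column means:
  mean(X_1) = (1 + 6 + 4 + 7 + 1) / 5 = 19/5 = 3.8
  mean(X_2) = (6 + 7 + 7 + 8 + 6) / 5 = 34/5 = 6.8

Step 2 — sample covariance S[i,j] = (1/(n-1)) · Σ_k (x_{k,i} - mean_i) · (x_{k,j} - mean_j), with n-1 = 4.
  S[X_1,X_1] = ((-2.8)·(-2.8) + (2.2)·(2.2) + (0.2)·(0.2) + (3.2)·(3.2) + (-2.8)·(-2.8)) / 4 = 30.8/4 = 7.7
  S[X_1,X_2] = ((-2.8)·(-0.8) + (2.2)·(0.2) + (0.2)·(0.2) + (3.2)·(1.2) + (-2.8)·(-0.8)) / 4 = 8.8/4 = 2.2
  S[X_2,X_2] = ((-0.8)·(-0.8) + (0.2)·(0.2) + (0.2)·(0.2) + (1.2)·(1.2) + (-0.8)·(-0.8)) / 4 = 2.8/4 = 0.7

S is symmetric (S[j,i] = S[i,j]). Assembling:

S = [[7.7, 2.2],
 [2.2, 0.7]]


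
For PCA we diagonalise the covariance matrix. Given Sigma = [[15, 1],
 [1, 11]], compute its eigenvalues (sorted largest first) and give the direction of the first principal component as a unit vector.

Step 1 — characteristic polynomial of 2×2 Sigma:
  det(Sigma - λI) = λ² - trace · λ + det = 0.
  trace = 15 + 11 = 26, det = 15·11 - (1)² = 164.
Step 2 — discriminant:
  Δ = trace² - 4·det = 676 - 656 = 20.
Step 3 — eigenvalues:
  λ = (trace ± √Δ)/2 = (26 ± 4.4721)/2,
  λ_1 = 15.2361,  λ_2 = 10.7639.

Step 4 — unit eigenvector for λ_1: solve (Sigma - λ_1 I)v = 0. First row:
  (15 - 15.2361)·v_x + (1)·v_y = 0, i.e. (-0.2361)·v_x + (1)·v_y = 0,
  so v ∝ (b, λ_1 - a) = (1, 0.2361) = u.
  ||u|| = √((1)² + (0.2361)²) = √(1.0557) ≈ 1.0275,
  v_1 = u/||u|| ≈ (0.9732, 0.2298) (||v_1|| = 1).

λ_1 = 15.2361,  λ_2 = 10.7639;  v_1 ≈ (0.9732, 0.2298)


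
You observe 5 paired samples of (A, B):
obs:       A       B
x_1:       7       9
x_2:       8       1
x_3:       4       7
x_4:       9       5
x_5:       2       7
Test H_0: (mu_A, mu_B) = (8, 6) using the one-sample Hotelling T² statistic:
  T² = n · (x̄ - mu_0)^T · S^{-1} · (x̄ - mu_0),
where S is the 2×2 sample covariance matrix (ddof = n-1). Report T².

Step 1 — sample mean vector:
  mean(A) = (7 + 8 + 4 + 9 + 2) / 5 = 30/5 = 6
  mean(B) = (9 + 1 + 7 + 5 + 7) / 5 = 29/5 = 5.8
  x̄ = (6, 5.8),  deviation x̄ - mu_0 = (6, 5.8) - (8, 6) = (-2, -0.2).

Step 2 — sample covariance matrix, S[i,j] = (1/(n-1)) · Σ_k (x_{k,i} - mean_i) · (x_{k,j} - mean_j), divisor n-1 = 4:
  S[A,A] = ((1)·(1) + (2)·(2) + (-2)·(-2) + (3)·(3) + (-4)·(-4)) / 4 = 34/4 = 8.5
  S[A,B] = ((1)·(3.2) + (2)·(-4.8) + (-2)·(1.2) + (3)·(-0.8) + (-4)·(1.2)) / 4 = -16/4 = -4
  S[B,B] = ((3.2)·(3.2) + (-4.8)·(-4.8) + (1.2)·(1.2) + (-0.8)·(-0.8) + (1.2)·(1.2)) / 4 = 36.8/4 = 9.2
  S = [[8.5, -4],
 [-4, 9.2]].

Step 3 — invert S. det(S) = 8.5·9.2 - (-4)² = 62.2.
  S^{-1} = (1/det) · [[d, -b], [-b, a]] = [[0.1479, 0.0643],
 [0.0643, 0.1367]].

Step 4 — quadratic form (x̄ - mu_0)^T · S^{-1} · (x̄ - mu_0):
  S^{-1} · (x̄ - mu_0) = (-0.3087, -0.1559),
  (x̄ - mu_0)^T · [...] = (-2)·(-0.3087) + (-0.2)·(-0.1559) = 0.6486.

Step 5 — scale by n: T² = 5 · 0.6486 = 3.2428.

T² ≈ 3.2428


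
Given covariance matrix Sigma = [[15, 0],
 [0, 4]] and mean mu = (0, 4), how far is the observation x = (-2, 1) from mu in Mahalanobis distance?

Step 1 — centre the observation: (x - mu) = (-2, -3).

Step 2 — invert Sigma. det(Sigma) = 15·4 - (0)² = 60.
  Sigma^{-1} = (1/det) · [[d, -b], [-b, a]] = [[0.0667, 0],
 [0, 0.25]].

Step 3 — form the quadratic (x - mu)^T · Sigma^{-1} · (x - mu):
  Sigma^{-1} · (x - mu) = (-0.1333, -0.75).
  (x - mu)^T · [Sigma^{-1} · (x - mu)] = (-2)·(-0.1333) + (-3)·(-0.75) = 2.5167.

Step 4 — take square root: d = √(2.5167) ≈ 1.5864.

d(x, mu) = √(2.5167) ≈ 1.5864


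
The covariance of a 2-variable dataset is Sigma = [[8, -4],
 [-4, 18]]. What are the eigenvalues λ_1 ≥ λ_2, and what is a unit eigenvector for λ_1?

Step 1 — characteristic polynomial of 2×2 Sigma:
  det(Sigma - λI) = λ² - trace · λ + det = 0.
  trace = 8 + 18 = 26, det = 8·18 - (-4)² = 128.
Step 2 — discriminant:
  Δ = trace² - 4·det = 676 - 512 = 164.
Step 3 — eigenvalues:
  λ = (trace ± √Δ)/2 = (26 ± 12.8062)/2,
  λ_1 = 19.4031,  λ_2 = 6.5969.

Step 4 — unit eigenvector for λ_1: solve (Sigma - λ_1 I)v = 0. First row:
  (8 - 19.4031)·v_x + (-4)·v_y = 0, i.e. (-11.4031)·v_x + (-4)·v_y = 0,
  so v ∝ (b, λ_1 - a) = (-4, 11.4031); multiply by -1 so the first entry is positive: u = (4, -11.4031).
  ||u|| = √((4)² + (-11.4031)²) = √(146.0312) ≈ 12.0843,
  v_1 = u/||u|| ≈ (0.331, -0.9436) (||v_1|| = 1).

λ_1 = 19.4031,  λ_2 = 6.5969;  v_1 ≈ (0.331, -0.9436)


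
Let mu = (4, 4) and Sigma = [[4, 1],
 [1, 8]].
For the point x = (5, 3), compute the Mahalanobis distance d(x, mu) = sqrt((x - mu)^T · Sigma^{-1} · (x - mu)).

Step 1 — centre the observation: (x - mu) = (1, -1).

Step 2 — invert Sigma. det(Sigma) = 4·8 - (1)² = 31.
  Sigma^{-1} = (1/det) · [[d, -b], [-b, a]] = [[0.2581, -0.0323],
 [-0.0323, 0.129]].

Step 3 — form the quadratic (x - mu)^T · Sigma^{-1} · (x - mu):
  Sigma^{-1} · (x - mu) = (0.2903, -0.1613).
  (x - mu)^T · [Sigma^{-1} · (x - mu)] = (1)·(0.2903) + (-1)·(-0.1613) = 0.4516.

Step 4 — take square root: d = √(0.4516) ≈ 0.672.

d(x, mu) = √(0.4516) ≈ 0.672


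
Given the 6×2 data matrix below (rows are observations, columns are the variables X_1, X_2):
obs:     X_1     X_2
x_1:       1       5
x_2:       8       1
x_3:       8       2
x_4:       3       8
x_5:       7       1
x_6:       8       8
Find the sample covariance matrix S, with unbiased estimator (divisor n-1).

Step 1 — column means:
  mean(X_1) = (1 + 8 + 8 + 3 + 7 + 8) / 6 = 35/6 = 5.8333
  mean(X_2) = (5 + 1 + 2 + 8 + 1 + 8) / 6 = 25/6 = 4.1667

Step 2 — sample covariance S[i,j] = (1/(n-1)) · Σ_k (x_{k,i} - mean_i) · (x_{k,j} - mean_j), with n-1 = 5.
  S[X_1,X_1] = ((-4.8333)·(-4.8333) + (2.1667)·(2.1667) + (2.1667)·(2.1667) + (-2.8333)·(-2.8333) + (1.1667)·(1.1667) + (2.1667)·(2.1667)) / 5 = 46.8333/5 = 9.3667
  S[X_1,X_2] = ((-4.8333)·(0.8333) + (2.1667)·(-3.1667) + (2.1667)·(-2.1667) + (-2.8333)·(3.8333) + (1.1667)·(-3.1667) + (2.1667)·(3.8333)) / 5 = -21.8333/5 = -4.3667
  S[X_2,X_2] = ((0.8333)·(0.8333) + (-3.1667)·(-3.1667) + (-2.1667)·(-2.1667) + (3.8333)·(3.8333) + (-3.1667)·(-3.1667) + (3.8333)·(3.8333)) / 5 = 54.8333/5 = 10.9667

S is symmetric (S[j,i] = S[i,j]). Assembling:

S = [[9.3667, -4.3667],
 [-4.3667, 10.9667]]


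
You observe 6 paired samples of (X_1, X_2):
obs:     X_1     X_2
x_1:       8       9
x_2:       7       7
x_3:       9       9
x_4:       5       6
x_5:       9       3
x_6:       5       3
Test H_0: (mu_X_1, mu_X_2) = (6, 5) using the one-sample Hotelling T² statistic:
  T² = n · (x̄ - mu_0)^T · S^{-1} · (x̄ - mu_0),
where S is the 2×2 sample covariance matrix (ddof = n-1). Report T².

Step 1 — sample mean vector:
  mean(X_1) = (8 + 7 + 9 + 5 + 9 + 5) / 6 = 43/6 = 7.1667
  mean(X_2) = (9 + 7 + 9 + 6 + 3 + 3) / 6 = 37/6 = 6.1667
  x̄ = (7.1667, 6.1667),  deviation x̄ - mu_0 = (7.1667, 6.1667) - (6, 5) = (1.1667, 1.1667).

Step 2 — sample covariance matrix, S[i,j] = (1/(n-1)) · Σ_k (x_{k,i} - mean_i) · (x_{k,j} - mean_j), divisor n-1 = 5:
  S[X_1,X_1] = ((0.8333)·(0.8333) + (-0.1667)·(-0.1667) + (1.8333)·(1.8333) + (-2.1667)·(-2.1667) + (1.8333)·(1.8333) + (-2.1667)·(-2.1667)) / 5 = 16.8333/5 = 3.3667
  S[X_1,X_2] = ((0.8333)·(2.8333) + (-0.1667)·(0.8333) + (1.8333)·(2.8333) + (-2.1667)·(-0.1667) + (1.8333)·(-3.1667) + (-2.1667)·(-3.1667)) / 5 = 8.8333/5 = 1.7667
  S[X_2,X_2] = ((2.8333)·(2.8333) + (0.8333)·(0.8333) + (2.8333)·(2.8333) + (-0.1667)·(-0.1667) + (-3.1667)·(-3.1667) + (-3.1667)·(-3.1667)) / 5 = 36.8333/5 = 7.3667
  S = [[3.3667, 1.7667],
 [1.7667, 7.3667]].

Step 3 — invert S. det(S) = 3.3667·7.3667 - (1.7667)² = 21.68.
  S^{-1} = (1/det) · [[d, -b], [-b, a]] = [[0.3398, -0.0815],
 [-0.0815, 0.1553]].

Step 4 — quadratic form (x̄ - mu_0)^T · S^{-1} · (x̄ - mu_0):
  S^{-1} · (x̄ - mu_0) = (0.3014, 0.0861),
  (x̄ - mu_0)^T · [...] = (1.1667)·(0.3014) + (1.1667)·(0.0861) = 0.452.

Step 5 — scale by n: T² = 6 · 0.452 = 2.7122.

T² ≈ 2.7122


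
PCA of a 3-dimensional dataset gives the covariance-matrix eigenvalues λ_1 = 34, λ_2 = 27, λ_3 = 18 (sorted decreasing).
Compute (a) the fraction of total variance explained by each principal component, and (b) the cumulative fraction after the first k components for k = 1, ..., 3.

Step 1 — total variance = trace(Sigma) = Σ λ_i = 34 + 27 + 18 = 79.

Step 2 — fraction explained by component i = λ_i / Σ λ:
  PC1: 34/79 = 0.4304
  PC2: 27/79 = 0.3418
  PC3: 18/79 = 0.2278

Step 3 — cumulative fraction after k components = (λ_1 + ... + λ_k) / Σ λ:
  k = 1: 34/79 = 0.4304
  k = 2: (34 + 27)/79 = 61/79 = 0.7722
  k = 3: (34 + 27 + 18)/79 = 79/79 = 1

Summary (fraction, with percent):

explained: PC1 0.4304 (43.04%), PC2 0.3418 (34.18%), PC3 0.2278 (22.78%);  cumulative: 0.4304, 0.7722, 1


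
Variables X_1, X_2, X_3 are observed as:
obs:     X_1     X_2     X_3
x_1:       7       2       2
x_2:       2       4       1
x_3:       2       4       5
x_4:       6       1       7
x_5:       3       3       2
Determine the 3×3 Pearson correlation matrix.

Step 1 — column means:
  mean(X_1) = (7 + 2 + 2 + 6 + 3) / 5 = 20/5 = 4
  mean(X_2) = (2 + 4 + 4 + 1 + 3) / 5 = 14/5 = 2.8
  mean(X_3) = (2 + 1 + 5 + 7 + 2) / 5 = 17/5 = 3.4

Step 2 — sample variances and covariances s[i,j] = (1/(n-1)) · Σ_k (x_{k,i} - mean_i) · (x_{k,j} - mean_j), with n-1 = 4:
  s[X_1,X_1] = ((3)·(3) + (-2)·(-2) + (-2)·(-2) + (2)·(2) + (-1)·(-1)) / 4 = 22/4 = 5.5
  s[X_1,X_2] = ((3)·(-0.8) + (-2)·(1.2) + (-2)·(1.2) + (2)·(-1.8) + (-1)·(0.2)) / 4 = -11/4 = -2.75
  s[X_1,X_3] = ((3)·(-1.4) + (-2)·(-2.4) + (-2)·(1.6) + (2)·(3.6) + (-1)·(-1.4)) / 4 = 6/4 = 1.5
  s[X_2,X_2] = ((-0.8)·(-0.8) + (1.2)·(1.2) + (1.2)·(1.2) + (-1.8)·(-1.8) + (0.2)·(0.2)) / 4 = 6.8/4 = 1.7
  s[X_2,X_3] = ((-0.8)·(-1.4) + (1.2)·(-2.4) + (1.2)·(1.6) + (-1.8)·(3.6) + (0.2)·(-1.4)) / 4 = -6.6/4 = -1.65
  s[X_3,X_3] = ((-1.4)·(-1.4) + (-2.4)·(-2.4) + (1.6)·(1.6) + (3.6)·(3.6) + (-1.4)·(-1.4)) / 4 = 25.2/4 = 6.3
  Sample standard deviations s_i = √(s[i,i]):
  s(X_1) = √(5.5) = 2.3452
  s(X_2) = √(1.7) = 1.3038
  s(X_3) = √(6.3) = 2.51

Step 3 — r_{ij} = s_{ij} / (s_i · s_j):
  r[X_1,X_1] = 1 (diagonal).
  r[X_1,X_2] = -2.75 / (2.3452 · 1.3038) = -2.75 / 3.0578 = -0.8993
  r[X_1,X_3] = 1.5 / (2.3452 · 2.51) = 1.5 / 5.8864 = 0.2548
  r[X_2,X_2] = 1 (diagonal).
  r[X_2,X_3] = -1.65 / (1.3038 · 2.51) = -1.65 / 3.2726 = -0.5042
  r[X_3,X_3] = 1 (diagonal).

R is symmetric with unit diagonal. Assembling:

R = [[1, -0.8993, 0.2548],
 [-0.8993, 1, -0.5042],
 [0.2548, -0.5042, 1]]


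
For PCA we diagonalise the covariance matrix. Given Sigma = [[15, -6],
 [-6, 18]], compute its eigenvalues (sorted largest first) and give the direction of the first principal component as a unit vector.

Step 1 — characteristic polynomial of 2×2 Sigma:
  det(Sigma - λI) = λ² - trace · λ + det = 0.
  trace = 15 + 18 = 33, det = 15·18 - (-6)² = 234.
Step 2 — discriminant:
  Δ = trace² - 4·det = 1089 - 936 = 153.
Step 3 — eigenvalues:
  λ = (trace ± √Δ)/2 = (33 ± 12.3693)/2,
  λ_1 = 22.6847,  λ_2 = 10.3153.

Step 4 — unit eigenvector for λ_1: solve (Sigma - λ_1 I)v = 0. First row:
  (15 - 22.6847)·v_x + (-6)·v_y = 0, i.e. (-7.6847)·v_x + (-6)·v_y = 0,
  so v ∝ (b, λ_1 - a) = (-6, 7.6847); multiply by -1 so the first entry is positive: u = (6, -7.6847).
  ||u|| = √((6)² + (-7.6847)²) = √(95.054) ≈ 9.7496,
  v_1 = u/||u|| ≈ (0.6154, -0.7882) (||v_1|| = 1).

λ_1 = 22.6847,  λ_2 = 10.3153;  v_1 ≈ (0.6154, -0.7882)
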